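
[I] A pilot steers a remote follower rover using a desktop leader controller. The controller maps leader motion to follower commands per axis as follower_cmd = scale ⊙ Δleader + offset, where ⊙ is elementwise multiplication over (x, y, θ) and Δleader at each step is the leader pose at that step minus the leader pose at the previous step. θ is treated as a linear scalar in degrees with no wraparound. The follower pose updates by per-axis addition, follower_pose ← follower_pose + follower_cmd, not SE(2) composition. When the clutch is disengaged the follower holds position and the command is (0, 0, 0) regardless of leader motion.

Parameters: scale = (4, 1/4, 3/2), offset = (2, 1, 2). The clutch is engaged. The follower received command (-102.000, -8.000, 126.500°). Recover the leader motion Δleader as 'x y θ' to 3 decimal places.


axis x: (-102.000 − 2) / (4) = -26.000
axis y: (-8.000 − 1) / (1/4) = -36.000
axis θ: (126.500 − 2) / (3/2) = 83.000

-26.000 -36.000 83.000


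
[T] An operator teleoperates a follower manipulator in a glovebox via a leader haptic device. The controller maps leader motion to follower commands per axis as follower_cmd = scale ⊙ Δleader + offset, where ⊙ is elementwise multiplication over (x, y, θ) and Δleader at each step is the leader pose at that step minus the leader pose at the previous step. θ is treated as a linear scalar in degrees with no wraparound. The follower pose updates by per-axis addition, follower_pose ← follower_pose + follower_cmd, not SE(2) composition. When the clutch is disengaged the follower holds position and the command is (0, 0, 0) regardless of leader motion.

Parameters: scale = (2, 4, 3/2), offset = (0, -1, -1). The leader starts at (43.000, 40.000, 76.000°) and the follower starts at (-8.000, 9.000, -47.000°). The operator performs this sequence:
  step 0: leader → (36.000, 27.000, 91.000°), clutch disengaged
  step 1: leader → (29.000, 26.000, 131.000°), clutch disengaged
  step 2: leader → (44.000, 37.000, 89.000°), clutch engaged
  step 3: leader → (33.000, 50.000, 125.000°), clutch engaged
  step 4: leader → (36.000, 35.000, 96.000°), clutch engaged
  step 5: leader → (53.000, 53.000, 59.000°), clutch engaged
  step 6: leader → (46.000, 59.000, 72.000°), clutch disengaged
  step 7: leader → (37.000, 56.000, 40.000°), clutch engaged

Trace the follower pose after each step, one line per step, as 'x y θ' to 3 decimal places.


step 0: Δleader=(-7.000, -13.000, 15.000°), disengaged; cmd=(0,0,0) → follower holds at (-8.000, 9.000, -47.000°)
step 1: Δleader=(-7.000, -1.000, 40.000°), disengaged; cmd=(0,0,0) → follower holds at (-8.000, 9.000, -47.000°)
step 2: Δleader=(15.000, 11.000, -42.000°), engaged; cmd=(30.000, 43.000, -64.000°) → follower=(22.000, 52.000, -111.000°)
step 3: Δleader=(-11.000, 13.000, 36.000°), engaged; cmd=(-22.000, 51.000, 53.000°) → follower=(0.000, 103.000, -58.000°)
step 4: Δleader=(3.000, -15.000, -29.000°), engaged; cmd=(6.000, -61.000, -44.500°) → follower=(6.000, 42.000, -102.500°)
step 5: Δleader=(17.000, 18.000, -37.000°), engaged; cmd=(34.000, 71.000, -56.500°) → follower=(40.000, 113.000, -159.000°)
step 6: Δleader=(-7.000, 6.000, 13.000°), disengaged; cmd=(0,0,0) → follower holds at (40.000, 113.000, -159.000°)
step 7: Δleader=(-9.000, -3.000, -32.000°), engaged; cmd=(-18.000, -13.000, -49.000°) → follower=(22.000, 100.000, -208.000°)

-8.000 9.000 -47.000
-8.000 9.000 -47.000
22.000 52.000 -111.000
0.000 103.000 -58.000
6.000 42.000 -102.500
40.000 113.000 -159.000
40.000 113.000 -159.000
22.000 100.000 -208.000


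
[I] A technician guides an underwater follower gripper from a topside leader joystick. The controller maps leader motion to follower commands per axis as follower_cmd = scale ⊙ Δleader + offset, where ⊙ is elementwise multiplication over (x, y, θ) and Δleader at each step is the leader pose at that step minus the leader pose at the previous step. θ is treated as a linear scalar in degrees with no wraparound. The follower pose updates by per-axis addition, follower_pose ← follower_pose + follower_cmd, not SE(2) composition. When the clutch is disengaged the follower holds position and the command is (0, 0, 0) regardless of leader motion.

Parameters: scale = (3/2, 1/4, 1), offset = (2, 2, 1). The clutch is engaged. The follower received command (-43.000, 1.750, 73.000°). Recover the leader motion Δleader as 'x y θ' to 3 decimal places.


axis x: (-43.000 − 2) / (3/2) = -30.000
axis y: (1.750 − 2) / (1/4) = -1.000
axis θ: (73.000 − 1) / (1) = 72.000

-30.000 -1.000 72.000


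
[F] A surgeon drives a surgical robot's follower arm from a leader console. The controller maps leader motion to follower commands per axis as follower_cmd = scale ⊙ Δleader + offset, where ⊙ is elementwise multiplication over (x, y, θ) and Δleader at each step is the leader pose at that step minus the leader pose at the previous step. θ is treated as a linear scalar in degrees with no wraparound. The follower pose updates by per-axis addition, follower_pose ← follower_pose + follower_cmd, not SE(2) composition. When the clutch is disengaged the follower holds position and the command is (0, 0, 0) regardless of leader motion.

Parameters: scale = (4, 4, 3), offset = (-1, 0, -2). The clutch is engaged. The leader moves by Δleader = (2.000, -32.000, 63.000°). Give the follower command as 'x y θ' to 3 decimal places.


axis x: 4·2.000 + -1 = 7.000
axis y: 4·-32.000 + 0 = -128.000
axis θ: 3·63.000 + -2 = 187.000

7.000 -128.000 187.000


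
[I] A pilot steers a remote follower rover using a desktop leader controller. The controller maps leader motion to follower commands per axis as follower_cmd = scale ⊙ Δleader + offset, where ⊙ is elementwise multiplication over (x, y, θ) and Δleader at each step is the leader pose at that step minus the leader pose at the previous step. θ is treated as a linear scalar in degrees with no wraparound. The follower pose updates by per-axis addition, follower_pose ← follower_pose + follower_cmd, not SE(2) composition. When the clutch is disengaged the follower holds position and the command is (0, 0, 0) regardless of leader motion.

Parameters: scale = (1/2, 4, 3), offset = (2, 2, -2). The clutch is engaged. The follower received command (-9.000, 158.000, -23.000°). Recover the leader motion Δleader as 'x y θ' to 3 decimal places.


-22.000 39.000 -7.000

axis x: (-9.000 − 2) / (1/2) = -22.000
axis y: (158.000 − 2) / (4) = 39.000
axis θ: (-23.000 − -2) / (3) = -7.000


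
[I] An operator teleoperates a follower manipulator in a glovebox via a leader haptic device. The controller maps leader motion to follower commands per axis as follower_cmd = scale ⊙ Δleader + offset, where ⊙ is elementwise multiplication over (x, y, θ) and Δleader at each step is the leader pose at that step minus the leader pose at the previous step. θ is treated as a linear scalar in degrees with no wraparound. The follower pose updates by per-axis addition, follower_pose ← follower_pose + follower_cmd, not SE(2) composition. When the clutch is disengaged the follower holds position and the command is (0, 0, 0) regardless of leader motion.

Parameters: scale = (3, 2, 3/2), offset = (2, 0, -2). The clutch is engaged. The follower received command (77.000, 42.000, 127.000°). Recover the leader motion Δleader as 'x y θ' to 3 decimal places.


25.000 21.000 86.000

axis x: (77.000 − 2) / (3) = 25.000
axis y: (42.000 − 0) / (2) = 21.000
axis θ: (127.000 − -2) / (3/2) = 86.000


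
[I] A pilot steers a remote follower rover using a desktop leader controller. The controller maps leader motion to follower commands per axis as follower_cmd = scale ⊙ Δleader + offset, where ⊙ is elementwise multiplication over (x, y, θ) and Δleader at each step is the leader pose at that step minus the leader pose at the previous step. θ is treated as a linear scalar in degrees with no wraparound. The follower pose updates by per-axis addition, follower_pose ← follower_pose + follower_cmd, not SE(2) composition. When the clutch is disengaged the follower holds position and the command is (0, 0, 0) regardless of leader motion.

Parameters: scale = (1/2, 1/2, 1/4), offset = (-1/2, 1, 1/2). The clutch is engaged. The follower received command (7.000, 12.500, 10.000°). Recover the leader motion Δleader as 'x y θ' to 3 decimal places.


axis x: (7.000 − -1/2) / (1/2) = 15.000
axis y: (12.500 − 1) / (1/2) = 23.000
axis θ: (10.000 − 1/2) / (1/4) = 38.000

15.000 23.000 38.000


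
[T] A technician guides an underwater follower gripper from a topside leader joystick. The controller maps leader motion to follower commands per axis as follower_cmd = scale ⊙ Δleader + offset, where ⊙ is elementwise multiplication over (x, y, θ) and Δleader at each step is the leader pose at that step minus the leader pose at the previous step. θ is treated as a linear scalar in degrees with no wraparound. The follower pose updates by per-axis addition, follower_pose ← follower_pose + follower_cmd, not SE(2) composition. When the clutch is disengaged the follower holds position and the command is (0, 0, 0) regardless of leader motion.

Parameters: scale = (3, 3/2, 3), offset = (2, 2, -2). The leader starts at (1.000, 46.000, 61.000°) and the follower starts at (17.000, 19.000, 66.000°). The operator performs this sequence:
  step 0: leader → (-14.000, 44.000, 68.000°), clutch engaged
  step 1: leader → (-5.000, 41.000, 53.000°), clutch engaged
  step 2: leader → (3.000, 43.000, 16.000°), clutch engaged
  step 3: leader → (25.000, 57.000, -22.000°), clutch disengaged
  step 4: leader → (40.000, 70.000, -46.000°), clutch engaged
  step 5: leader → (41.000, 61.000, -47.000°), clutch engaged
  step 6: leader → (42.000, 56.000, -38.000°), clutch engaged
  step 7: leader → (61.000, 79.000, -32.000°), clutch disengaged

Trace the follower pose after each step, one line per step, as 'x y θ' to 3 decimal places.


step 0: Δleader=(-15.000, -2.000, 7.000°), engaged; cmd=(-43.000, -1.000, 19.000°) → follower=(-26.000, 18.000, 85.000°)
step 1: Δleader=(9.000, -3.000, -15.000°), engaged; cmd=(29.000, -2.500, -47.000°) → follower=(3.000, 15.500, 38.000°)
step 2: Δleader=(8.000, 2.000, -37.000°), engaged; cmd=(26.000, 5.000, -113.000°) → follower=(29.000, 20.500, -75.000°)
step 3: Δleader=(22.000, 14.000, -38.000°), disengaged; cmd=(0,0,0) → follower holds at (29.000, 20.500, -75.000°)
step 4: Δleader=(15.000, 13.000, -24.000°), engaged; cmd=(47.000, 21.500, -74.000°) → follower=(76.000, 42.000, -149.000°)
step 5: Δleader=(1.000, -9.000, -1.000°), engaged; cmd=(5.000, -11.500, -5.000°) → follower=(81.000, 30.500, -154.000°)
step 6: Δleader=(1.000, -5.000, 9.000°), engaged; cmd=(5.000, -5.500, 25.000°) → follower=(86.000, 25.000, -129.000°)
step 7: Δleader=(19.000, 23.000, 6.000°), disengaged; cmd=(0,0,0) → follower holds at (86.000, 25.000, -129.000°)

-26.000 18.000 85.000
3.000 15.500 38.000
29.000 20.500 -75.000
29.000 20.500 -75.000
76.000 42.000 -149.000
81.000 30.500 -154.000
86.000 25.000 -129.000
86.000 25.000 -129.000


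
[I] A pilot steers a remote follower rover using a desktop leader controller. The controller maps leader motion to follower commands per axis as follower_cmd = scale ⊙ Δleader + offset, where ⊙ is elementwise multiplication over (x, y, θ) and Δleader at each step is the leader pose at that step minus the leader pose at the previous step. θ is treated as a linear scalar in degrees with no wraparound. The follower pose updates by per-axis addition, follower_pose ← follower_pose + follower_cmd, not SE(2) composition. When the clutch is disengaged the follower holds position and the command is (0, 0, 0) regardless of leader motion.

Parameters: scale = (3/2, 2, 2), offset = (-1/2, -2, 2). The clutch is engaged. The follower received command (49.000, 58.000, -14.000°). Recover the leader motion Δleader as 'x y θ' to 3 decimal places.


axis x: (49.000 − -1/2) / (3/2) = 33.000
axis y: (58.000 − -2) / (2) = 30.000
axis θ: (-14.000 − 2) / (2) = -8.000

33.000 30.000 -8.000


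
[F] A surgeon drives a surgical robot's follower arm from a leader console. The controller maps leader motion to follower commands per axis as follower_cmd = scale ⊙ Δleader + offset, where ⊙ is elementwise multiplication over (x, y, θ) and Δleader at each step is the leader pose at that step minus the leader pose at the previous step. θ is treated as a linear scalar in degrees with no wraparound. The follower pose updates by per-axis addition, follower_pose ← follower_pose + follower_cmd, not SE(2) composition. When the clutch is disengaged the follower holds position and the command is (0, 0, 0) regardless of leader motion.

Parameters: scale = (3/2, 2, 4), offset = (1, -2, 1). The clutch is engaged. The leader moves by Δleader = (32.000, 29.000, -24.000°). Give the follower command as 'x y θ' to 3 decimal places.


axis x: 3/2·32.000 + 1 = 49.000
axis y: 2·29.000 + -2 = 56.000
axis θ: 4·-24.000 + 1 = -95.000

49.000 56.000 -95.000


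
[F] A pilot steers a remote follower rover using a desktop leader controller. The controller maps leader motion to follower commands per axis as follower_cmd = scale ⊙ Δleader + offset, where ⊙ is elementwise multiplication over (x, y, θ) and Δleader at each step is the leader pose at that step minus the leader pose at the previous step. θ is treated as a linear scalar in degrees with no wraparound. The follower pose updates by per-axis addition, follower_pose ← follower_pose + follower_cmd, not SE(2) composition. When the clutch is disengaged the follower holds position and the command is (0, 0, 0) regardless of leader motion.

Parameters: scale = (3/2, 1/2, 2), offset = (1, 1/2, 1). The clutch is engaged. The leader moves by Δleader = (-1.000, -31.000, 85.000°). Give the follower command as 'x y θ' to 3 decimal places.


axis x: 3/2·-1.000 + 1 = -0.500
axis y: 1/2·-31.000 + 1/2 = -15.000
axis θ: 2·85.000 + 1 = 171.000

-0.500 -15.000 171.000


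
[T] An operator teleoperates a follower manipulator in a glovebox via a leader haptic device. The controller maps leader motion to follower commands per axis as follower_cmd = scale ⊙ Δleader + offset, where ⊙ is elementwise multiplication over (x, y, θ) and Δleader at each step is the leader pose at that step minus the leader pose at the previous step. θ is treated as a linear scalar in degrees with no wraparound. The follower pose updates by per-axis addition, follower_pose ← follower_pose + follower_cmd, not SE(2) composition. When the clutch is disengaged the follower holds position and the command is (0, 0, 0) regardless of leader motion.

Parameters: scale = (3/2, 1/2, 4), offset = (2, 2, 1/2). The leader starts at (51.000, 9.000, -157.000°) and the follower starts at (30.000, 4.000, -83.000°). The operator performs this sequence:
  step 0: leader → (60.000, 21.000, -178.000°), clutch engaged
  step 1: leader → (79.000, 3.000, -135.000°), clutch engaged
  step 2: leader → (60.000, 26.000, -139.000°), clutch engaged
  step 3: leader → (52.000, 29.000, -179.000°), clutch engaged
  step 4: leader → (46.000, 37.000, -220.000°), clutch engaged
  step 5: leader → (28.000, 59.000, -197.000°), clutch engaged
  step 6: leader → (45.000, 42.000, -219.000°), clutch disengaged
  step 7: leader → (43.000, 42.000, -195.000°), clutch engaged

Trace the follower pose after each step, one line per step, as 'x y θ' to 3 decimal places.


45.500 12.000 -166.500
76.000 5.000 6.000
49.500 18.500 -9.500
39.500 22.000 -169.000
32.500 28.000 -332.500
7.500 41.000 -240.000
7.500 41.000 -240.000
6.500 43.000 -143.500

step 0: Δleader=(9.000, 12.000, -21.000°), engaged; cmd=(15.500, 8.000, -83.500°) → follower=(45.500, 12.000, -166.500°)
step 1: Δleader=(19.000, -18.000, 43.000°), engaged; cmd=(30.500, -7.000, 172.500°) → follower=(76.000, 5.000, 6.000°)
step 2: Δleader=(-19.000, 23.000, -4.000°), engaged; cmd=(-26.500, 13.500, -15.500°) → follower=(49.500, 18.500, -9.500°)
step 3: Δleader=(-8.000, 3.000, -40.000°), engaged; cmd=(-10.000, 3.500, -159.500°) → follower=(39.500, 22.000, -169.000°)
step 4: Δleader=(-6.000, 8.000, -41.000°), engaged; cmd=(-7.000, 6.000, -163.500°) → follower=(32.500, 28.000, -332.500°)
step 5: Δleader=(-18.000, 22.000, 23.000°), engaged; cmd=(-25.000, 13.000, 92.500°) → follower=(7.500, 41.000, -240.000°)
step 6: Δleader=(17.000, -17.000, -22.000°), disengaged; cmd=(0,0,0) → follower holds at (7.500, 41.000, -240.000°)
step 7: Δleader=(-2.000, 0.000, 24.000°), engaged; cmd=(-1.000, 2.000, 96.500°) → follower=(6.500, 43.000, -143.500°)


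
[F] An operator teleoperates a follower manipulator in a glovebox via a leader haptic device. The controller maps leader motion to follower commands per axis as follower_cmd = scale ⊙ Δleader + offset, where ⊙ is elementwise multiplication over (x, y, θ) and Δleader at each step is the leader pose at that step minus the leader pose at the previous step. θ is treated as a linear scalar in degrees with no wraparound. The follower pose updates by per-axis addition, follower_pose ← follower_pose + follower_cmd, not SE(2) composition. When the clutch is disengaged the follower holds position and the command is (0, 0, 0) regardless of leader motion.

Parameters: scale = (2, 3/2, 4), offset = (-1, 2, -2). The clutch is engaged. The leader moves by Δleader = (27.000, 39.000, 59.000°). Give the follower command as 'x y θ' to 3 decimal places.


axis x: 2·27.000 + -1 = 53.000
axis y: 3/2·39.000 + 2 = 60.500
axis θ: 4·59.000 + -2 = 234.000

53.000 60.500 234.000


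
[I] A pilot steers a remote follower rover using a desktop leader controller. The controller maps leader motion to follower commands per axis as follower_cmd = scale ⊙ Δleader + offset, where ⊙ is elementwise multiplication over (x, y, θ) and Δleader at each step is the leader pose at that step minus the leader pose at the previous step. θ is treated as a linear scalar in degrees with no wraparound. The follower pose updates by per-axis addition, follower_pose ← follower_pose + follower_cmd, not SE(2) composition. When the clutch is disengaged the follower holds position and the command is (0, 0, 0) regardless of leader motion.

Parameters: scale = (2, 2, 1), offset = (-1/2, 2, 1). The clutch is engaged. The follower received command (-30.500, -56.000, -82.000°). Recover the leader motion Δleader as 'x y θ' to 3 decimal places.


-15.000 -29.000 -83.000

axis x: (-30.500 − -1/2) / (2) = -15.000
axis y: (-56.000 − 2) / (2) = -29.000
axis θ: (-82.000 − 1) / (1) = -83.000


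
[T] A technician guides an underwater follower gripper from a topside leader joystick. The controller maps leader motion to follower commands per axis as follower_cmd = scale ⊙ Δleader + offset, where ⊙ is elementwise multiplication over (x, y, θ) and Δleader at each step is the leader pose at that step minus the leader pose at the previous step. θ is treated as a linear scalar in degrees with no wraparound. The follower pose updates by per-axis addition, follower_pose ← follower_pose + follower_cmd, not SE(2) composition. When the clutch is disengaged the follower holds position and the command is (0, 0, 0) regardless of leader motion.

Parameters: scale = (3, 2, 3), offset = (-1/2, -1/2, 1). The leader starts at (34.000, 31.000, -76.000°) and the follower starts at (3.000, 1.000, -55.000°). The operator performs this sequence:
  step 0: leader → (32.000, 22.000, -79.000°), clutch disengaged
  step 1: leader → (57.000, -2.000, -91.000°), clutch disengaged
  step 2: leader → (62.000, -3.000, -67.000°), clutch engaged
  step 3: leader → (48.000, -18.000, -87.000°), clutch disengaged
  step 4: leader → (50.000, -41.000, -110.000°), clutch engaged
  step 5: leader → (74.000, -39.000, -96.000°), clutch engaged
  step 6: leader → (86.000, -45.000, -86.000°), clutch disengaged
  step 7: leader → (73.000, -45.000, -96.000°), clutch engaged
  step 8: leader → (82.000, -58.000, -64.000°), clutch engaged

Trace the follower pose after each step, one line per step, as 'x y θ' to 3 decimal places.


step 0: Δleader=(-2.000, -9.000, -3.000°), disengaged; cmd=(0,0,0) → follower holds at (3.000, 1.000, -55.000°)
step 1: Δleader=(25.000, -24.000, -12.000°), disengaged; cmd=(0,0,0) → follower holds at (3.000, 1.000, -55.000°)
step 2: Δleader=(5.000, -1.000, 24.000°), engaged; cmd=(14.500, -2.500, 73.000°) → follower=(17.500, -1.500, 18.000°)
step 3: Δleader=(-14.000, -15.000, -20.000°), disengaged; cmd=(0,0,0) → follower holds at (17.500, -1.500, 18.000°)
step 4: Δleader=(2.000, -23.000, -23.000°), engaged; cmd=(5.500, -46.500, -68.000°) → follower=(23.000, -48.000, -50.000°)
step 5: Δleader=(24.000, 2.000, 14.000°), engaged; cmd=(71.500, 3.500, 43.000°) → follower=(94.500, -44.500, -7.000°)
step 6: Δleader=(12.000, -6.000, 10.000°), disengaged; cmd=(0,0,0) → follower holds at (94.500, -44.500, -7.000°)
step 7: Δleader=(-13.000, 0.000, -10.000°), engaged; cmd=(-39.500, -0.500, -29.000°) → follower=(55.000, -45.000, -36.000°)
step 8: Δleader=(9.000, -13.000, 32.000°), engaged; cmd=(26.500, -26.500, 97.000°) → follower=(81.500, -71.500, 61.000°)

3.000 1.000 -55.000
3.000 1.000 -55.000
17.500 -1.500 18.000
17.500 -1.500 18.000
23.000 -48.000 -50.000
94.500 -44.500 -7.000
94.500 -44.500 -7.000
55.000 -45.000 -36.000
81.500 -71.500 61.000


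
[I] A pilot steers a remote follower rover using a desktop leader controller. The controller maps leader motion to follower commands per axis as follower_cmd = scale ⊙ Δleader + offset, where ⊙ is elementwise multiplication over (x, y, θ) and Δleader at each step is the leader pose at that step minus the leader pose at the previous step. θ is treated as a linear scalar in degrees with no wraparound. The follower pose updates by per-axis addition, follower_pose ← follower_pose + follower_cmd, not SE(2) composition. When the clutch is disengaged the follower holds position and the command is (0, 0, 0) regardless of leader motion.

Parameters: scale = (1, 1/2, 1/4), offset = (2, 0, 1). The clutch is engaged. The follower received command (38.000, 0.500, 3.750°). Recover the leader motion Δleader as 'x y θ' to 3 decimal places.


36.000 1.000 11.000

axis x: (38.000 − 2) / (1) = 36.000
axis y: (0.500 − 0) / (1/2) = 1.000
axis θ: (3.750 − 1) / (1/4) = 11.000


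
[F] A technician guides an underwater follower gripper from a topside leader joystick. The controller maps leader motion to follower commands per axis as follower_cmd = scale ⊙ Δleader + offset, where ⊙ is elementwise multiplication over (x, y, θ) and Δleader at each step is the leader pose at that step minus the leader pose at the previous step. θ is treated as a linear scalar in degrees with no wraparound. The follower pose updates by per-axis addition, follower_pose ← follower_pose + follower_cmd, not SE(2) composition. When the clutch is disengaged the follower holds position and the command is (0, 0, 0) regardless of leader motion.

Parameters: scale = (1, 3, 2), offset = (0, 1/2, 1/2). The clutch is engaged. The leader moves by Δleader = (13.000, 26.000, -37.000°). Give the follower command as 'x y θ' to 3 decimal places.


axis x: 1·13.000 + 0 = 13.000
axis y: 3·26.000 + 1/2 = 78.500
axis θ: 2·-37.000 + 1/2 = -73.500

13.000 78.500 -73.500


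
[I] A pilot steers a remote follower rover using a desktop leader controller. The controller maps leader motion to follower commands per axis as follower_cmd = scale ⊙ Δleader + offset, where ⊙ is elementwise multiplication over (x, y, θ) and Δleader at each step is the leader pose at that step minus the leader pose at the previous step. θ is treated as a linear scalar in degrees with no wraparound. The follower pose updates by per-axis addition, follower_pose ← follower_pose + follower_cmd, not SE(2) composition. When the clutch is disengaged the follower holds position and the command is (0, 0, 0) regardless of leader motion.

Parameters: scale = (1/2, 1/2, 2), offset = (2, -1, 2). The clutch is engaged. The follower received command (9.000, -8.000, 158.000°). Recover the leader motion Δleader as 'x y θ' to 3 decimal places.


axis x: (9.000 − 2) / (1/2) = 14.000
axis y: (-8.000 − -1) / (1/2) = -14.000
axis θ: (158.000 − 2) / (2) = 78.000

14.000 -14.000 78.000


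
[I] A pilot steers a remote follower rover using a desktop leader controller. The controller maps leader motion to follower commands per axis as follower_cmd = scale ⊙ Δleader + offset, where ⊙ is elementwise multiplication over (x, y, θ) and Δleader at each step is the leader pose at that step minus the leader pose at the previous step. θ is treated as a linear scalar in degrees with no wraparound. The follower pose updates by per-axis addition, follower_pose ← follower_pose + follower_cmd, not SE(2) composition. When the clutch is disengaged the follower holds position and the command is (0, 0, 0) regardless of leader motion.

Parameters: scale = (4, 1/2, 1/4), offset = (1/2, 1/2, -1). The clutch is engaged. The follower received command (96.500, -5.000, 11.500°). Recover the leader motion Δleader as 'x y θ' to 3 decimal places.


axis x: (96.500 − 1/2) / (4) = 24.000
axis y: (-5.000 − 1/2) / (1/2) = -11.000
axis θ: (11.500 − -1) / (1/4) = 50.000

24.000 -11.000 50.000


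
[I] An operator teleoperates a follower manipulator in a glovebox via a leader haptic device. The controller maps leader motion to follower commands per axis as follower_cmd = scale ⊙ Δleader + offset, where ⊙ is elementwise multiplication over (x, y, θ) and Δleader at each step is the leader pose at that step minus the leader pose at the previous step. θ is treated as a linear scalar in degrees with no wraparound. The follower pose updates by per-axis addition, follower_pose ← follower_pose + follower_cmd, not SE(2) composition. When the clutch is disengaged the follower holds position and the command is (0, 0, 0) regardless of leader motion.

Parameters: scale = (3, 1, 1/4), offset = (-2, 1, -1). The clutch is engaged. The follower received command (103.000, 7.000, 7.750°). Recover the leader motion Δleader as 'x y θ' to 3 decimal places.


axis x: (103.000 − -2) / (3) = 35.000
axis y: (7.000 − 1) / (1) = 6.000
axis θ: (7.750 − -1) / (1/4) = 35.000

35.000 6.000 35.000


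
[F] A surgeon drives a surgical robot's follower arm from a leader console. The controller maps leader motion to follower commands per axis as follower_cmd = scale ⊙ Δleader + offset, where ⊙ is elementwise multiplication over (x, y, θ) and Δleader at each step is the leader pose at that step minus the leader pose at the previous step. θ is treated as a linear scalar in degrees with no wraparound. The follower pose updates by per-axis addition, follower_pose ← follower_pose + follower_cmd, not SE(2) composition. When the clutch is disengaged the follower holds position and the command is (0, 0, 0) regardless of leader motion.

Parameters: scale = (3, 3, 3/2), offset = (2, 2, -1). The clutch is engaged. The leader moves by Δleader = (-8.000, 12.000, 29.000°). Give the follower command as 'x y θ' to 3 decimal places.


-22.000 38.000 42.500

axis x: 3·-8.000 + 2 = -22.000
axis y: 3·12.000 + 2 = 38.000
axis θ: 3/2·29.000 + -1 = 42.500


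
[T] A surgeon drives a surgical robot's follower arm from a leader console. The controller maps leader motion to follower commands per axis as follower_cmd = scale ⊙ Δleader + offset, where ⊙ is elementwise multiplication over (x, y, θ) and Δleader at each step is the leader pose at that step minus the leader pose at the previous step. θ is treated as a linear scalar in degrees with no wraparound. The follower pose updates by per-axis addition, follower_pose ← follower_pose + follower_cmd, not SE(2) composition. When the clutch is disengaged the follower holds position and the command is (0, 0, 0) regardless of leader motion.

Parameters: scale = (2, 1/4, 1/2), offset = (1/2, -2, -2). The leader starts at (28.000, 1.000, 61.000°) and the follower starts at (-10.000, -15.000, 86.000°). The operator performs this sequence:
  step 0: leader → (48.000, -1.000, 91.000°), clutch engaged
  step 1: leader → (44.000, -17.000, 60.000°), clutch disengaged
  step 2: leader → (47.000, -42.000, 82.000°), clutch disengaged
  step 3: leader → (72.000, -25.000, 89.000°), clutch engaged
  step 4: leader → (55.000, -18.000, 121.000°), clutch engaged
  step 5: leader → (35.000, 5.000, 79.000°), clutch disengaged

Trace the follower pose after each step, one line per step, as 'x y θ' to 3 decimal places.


30.500 -17.500 99.000
30.500 -17.500 99.000
30.500 -17.500 99.000
81.000 -15.250 100.500
47.500 -15.500 114.500
47.500 -15.500 114.500

step 0: Δleader=(20.000, -2.000, 30.000°), engaged; cmd=(40.500, -2.500, 13.000°) → follower=(30.500, -17.500, 99.000°)
step 1: Δleader=(-4.000, -16.000, -31.000°), disengaged; cmd=(0,0,0) → follower holds at (30.500, -17.500, 99.000°)
step 2: Δleader=(3.000, -25.000, 22.000°), disengaged; cmd=(0,0,0) → follower holds at (30.500, -17.500, 99.000°)
step 3: Δleader=(25.000, 17.000, 7.000°), engaged; cmd=(50.500, 2.250, 1.500°) → follower=(81.000, -15.250, 100.500°)
step 4: Δleader=(-17.000, 7.000, 32.000°), engaged; cmd=(-33.500, -0.250, 14.000°) → follower=(47.500, -15.500, 114.500°)
step 5: Δleader=(-20.000, 23.000, -42.000°), disengaged; cmd=(0,0,0) → follower holds at (47.500, -15.500, 114.500°)


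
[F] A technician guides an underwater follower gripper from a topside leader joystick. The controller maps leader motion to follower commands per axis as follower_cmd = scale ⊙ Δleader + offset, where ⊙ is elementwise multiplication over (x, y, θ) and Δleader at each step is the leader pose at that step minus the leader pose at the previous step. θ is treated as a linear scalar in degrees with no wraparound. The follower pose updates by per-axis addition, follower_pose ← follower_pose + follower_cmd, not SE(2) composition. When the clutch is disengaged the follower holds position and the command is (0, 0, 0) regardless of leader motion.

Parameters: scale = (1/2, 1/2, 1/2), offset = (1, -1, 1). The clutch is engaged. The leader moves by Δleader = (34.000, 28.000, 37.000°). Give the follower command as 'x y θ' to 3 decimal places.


18.000 13.000 19.500

axis x: 1/2·34.000 + 1 = 18.000
axis y: 1/2·28.000 + -1 = 13.000
axis θ: 1/2·37.000 + 1 = 19.500


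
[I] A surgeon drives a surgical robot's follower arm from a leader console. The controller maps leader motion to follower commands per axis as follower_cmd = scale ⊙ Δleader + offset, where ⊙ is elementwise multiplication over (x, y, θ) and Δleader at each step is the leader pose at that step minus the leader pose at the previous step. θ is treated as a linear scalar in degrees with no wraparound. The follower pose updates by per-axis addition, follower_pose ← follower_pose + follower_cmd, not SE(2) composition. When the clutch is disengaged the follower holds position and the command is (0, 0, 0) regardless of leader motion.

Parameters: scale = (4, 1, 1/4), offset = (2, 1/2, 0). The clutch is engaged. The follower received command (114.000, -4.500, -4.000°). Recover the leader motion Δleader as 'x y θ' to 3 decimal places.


28.000 -5.000 -16.000

axis x: (114.000 − 2) / (4) = 28.000
axis y: (-4.500 − 1/2) / (1) = -5.000
axis θ: (-4.000 − 0) / (1/4) = -16.000


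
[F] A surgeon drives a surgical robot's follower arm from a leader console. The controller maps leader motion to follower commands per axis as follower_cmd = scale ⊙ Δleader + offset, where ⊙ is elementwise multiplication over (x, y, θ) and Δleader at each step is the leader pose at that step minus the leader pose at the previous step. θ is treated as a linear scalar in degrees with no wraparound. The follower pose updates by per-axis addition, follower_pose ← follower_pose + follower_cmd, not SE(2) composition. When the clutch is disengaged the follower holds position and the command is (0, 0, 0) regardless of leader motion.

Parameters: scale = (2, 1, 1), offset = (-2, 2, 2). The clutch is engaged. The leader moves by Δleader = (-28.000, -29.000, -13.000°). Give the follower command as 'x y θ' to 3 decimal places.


-58.000 -27.000 -11.000

axis x: 2·-28.000 + -2 = -58.000
axis y: 1·-29.000 + 2 = -27.000
axis θ: 1·-13.000 + 2 = -11.000


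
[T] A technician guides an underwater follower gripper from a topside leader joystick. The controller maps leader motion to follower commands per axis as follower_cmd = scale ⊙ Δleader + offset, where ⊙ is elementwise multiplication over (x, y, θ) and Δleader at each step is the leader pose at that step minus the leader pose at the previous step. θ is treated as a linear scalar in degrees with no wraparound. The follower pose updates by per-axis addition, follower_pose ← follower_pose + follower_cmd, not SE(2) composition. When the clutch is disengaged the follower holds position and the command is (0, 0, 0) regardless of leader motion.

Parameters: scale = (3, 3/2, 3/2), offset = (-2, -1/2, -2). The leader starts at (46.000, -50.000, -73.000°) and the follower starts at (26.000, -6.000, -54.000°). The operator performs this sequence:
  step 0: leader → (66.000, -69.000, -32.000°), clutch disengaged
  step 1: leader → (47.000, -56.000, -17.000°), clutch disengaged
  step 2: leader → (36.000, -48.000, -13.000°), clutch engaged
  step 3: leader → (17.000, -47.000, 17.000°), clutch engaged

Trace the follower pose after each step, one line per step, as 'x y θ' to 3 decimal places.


step 0: Δleader=(20.000, -19.000, 41.000°), disengaged; cmd=(0,0,0) → follower holds at (26.000, -6.000, -54.000°)
step 1: Δleader=(-19.000, 13.000, 15.000°), disengaged; cmd=(0,0,0) → follower holds at (26.000, -6.000, -54.000°)
step 2: Δleader=(-11.000, 8.000, 4.000°), engaged; cmd=(-35.000, 11.500, 4.000°) → follower=(-9.000, 5.500, -50.000°)
step 3: Δleader=(-19.000, 1.000, 30.000°), engaged; cmd=(-59.000, 1.000, 43.000°) → follower=(-68.000, 6.500, -7.000°)

26.000 -6.000 -54.000
26.000 -6.000 -54.000
-9.000 5.500 -50.000
-68.000 6.500 -7.000


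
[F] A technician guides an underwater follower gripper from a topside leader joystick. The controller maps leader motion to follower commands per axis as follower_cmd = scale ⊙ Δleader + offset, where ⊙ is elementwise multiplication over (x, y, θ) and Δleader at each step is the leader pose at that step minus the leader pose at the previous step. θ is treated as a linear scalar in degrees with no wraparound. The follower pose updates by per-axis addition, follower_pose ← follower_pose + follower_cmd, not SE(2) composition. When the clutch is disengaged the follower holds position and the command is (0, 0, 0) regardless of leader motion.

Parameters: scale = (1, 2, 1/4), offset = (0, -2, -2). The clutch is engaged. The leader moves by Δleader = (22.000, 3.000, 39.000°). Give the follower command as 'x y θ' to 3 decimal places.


axis x: 1·22.000 + 0 = 22.000
axis y: 2·3.000 + -2 = 4.000
axis θ: 1/4·39.000 + -2 = 7.750

22.000 4.000 7.750


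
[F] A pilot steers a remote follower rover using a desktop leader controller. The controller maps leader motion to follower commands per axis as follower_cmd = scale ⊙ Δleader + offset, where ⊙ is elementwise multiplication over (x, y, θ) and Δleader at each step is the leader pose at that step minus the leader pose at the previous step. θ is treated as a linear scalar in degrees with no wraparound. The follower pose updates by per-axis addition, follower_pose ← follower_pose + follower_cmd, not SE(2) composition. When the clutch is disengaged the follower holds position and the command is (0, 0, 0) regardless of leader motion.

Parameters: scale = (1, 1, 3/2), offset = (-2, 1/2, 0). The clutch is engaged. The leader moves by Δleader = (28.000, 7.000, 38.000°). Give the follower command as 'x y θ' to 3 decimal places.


26.000 7.500 57.000

axis x: 1·28.000 + -2 = 26.000
axis y: 1·7.000 + 1/2 = 7.500
axis θ: 3/2·38.000 + 0 = 57.000


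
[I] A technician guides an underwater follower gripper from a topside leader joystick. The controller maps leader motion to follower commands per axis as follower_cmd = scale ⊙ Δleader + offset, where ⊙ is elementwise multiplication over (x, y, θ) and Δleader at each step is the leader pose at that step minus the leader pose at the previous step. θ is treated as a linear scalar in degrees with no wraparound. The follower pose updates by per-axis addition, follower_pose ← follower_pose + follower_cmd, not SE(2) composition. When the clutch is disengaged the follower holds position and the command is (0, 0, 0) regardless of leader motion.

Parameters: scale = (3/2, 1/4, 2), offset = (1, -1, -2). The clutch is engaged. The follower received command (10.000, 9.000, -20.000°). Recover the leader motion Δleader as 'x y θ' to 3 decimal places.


axis x: (10.000 − 1) / (3/2) = 6.000
axis y: (9.000 − -1) / (1/4) = 40.000
axis θ: (-20.000 − -2) / (2) = -9.000

6.000 40.000 -9.000


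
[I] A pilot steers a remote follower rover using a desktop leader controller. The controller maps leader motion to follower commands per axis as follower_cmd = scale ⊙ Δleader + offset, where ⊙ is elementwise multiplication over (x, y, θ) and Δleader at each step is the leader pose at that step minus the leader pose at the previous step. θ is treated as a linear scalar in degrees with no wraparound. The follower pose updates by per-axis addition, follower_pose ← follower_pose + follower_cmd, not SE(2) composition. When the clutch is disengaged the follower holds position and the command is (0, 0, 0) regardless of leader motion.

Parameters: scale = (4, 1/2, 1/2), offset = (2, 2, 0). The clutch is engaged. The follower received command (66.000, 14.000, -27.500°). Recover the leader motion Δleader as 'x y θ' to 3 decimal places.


16.000 24.000 -55.000

axis x: (66.000 − 2) / (4) = 16.000
axis y: (14.000 − 2) / (1/2) = 24.000
axis θ: (-27.500 − 0) / (1/2) = -55.000


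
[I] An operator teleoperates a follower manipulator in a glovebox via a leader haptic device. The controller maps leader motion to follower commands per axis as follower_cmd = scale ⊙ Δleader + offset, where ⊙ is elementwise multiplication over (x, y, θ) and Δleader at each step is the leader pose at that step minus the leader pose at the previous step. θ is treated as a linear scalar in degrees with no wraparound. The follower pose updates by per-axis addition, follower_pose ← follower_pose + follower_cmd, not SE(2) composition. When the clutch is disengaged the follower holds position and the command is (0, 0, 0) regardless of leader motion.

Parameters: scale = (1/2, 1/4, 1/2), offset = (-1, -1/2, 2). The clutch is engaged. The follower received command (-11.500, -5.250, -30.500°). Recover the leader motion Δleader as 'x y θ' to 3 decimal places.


axis x: (-11.500 − -1) / (1/2) = -21.000
axis y: (-5.250 − -1/2) / (1/4) = -19.000
axis θ: (-30.500 − 2) / (1/2) = -65.000

-21.000 -19.000 -65.000


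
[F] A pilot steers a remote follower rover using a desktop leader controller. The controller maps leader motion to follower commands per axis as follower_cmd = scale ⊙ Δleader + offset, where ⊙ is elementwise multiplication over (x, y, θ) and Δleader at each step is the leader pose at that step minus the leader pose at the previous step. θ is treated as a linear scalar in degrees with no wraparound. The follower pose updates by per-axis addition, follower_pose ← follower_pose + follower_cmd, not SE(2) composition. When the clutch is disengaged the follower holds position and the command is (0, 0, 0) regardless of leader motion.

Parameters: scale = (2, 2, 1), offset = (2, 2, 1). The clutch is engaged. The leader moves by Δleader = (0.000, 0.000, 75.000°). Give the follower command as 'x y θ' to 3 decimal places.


axis x: 2·0.000 + 2 = 2.000
axis y: 2·0.000 + 2 = 2.000
axis θ: 1·75.000 + 1 = 76.000

2.000 2.000 76.000
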